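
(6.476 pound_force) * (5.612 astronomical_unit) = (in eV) 1.509e+32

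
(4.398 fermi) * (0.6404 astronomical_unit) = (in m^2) 0.0004213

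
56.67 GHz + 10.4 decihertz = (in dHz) 5.667e+11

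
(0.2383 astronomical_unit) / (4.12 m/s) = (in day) 1.001e+05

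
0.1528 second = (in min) 0.002547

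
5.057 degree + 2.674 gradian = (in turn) 0.02073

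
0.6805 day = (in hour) 16.33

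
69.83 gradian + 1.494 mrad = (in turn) 0.1748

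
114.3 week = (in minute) 1.152e+06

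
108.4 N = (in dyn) 1.084e+07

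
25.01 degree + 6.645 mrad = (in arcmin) 1523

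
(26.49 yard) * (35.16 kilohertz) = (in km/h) 3.066e+06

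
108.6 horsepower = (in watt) 8.098e+04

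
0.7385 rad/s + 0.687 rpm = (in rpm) 7.739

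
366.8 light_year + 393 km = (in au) 2.32e+07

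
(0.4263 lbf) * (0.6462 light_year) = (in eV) 7.236e+34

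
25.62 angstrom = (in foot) 8.406e-09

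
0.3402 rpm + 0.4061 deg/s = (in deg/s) 2.447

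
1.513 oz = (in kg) 0.04289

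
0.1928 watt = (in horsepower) 0.0002585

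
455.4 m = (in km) 0.4554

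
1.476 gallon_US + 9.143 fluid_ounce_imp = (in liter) 5.847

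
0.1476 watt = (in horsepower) 0.0001979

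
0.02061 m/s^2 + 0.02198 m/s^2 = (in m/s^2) 0.04259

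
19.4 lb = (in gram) 8800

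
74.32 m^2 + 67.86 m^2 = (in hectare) 0.01422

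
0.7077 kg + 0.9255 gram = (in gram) 708.6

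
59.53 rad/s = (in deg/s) 3411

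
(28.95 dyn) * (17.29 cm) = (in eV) 3.124e+14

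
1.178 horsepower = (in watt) 878.4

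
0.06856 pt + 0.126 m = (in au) 8.424e-13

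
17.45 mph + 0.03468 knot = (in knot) 15.2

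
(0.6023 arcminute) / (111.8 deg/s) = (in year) 2.847e-12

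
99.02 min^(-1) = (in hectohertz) 0.0165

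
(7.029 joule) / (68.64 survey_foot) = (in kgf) 0.03426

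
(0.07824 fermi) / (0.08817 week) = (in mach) 4.309e-24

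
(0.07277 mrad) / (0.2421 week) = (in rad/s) 4.97e-10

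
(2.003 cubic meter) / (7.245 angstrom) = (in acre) 6.832e+05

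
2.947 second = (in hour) 0.0008186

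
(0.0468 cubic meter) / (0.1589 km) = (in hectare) 2.945e-08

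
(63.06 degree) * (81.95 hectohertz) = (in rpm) 8.613e+04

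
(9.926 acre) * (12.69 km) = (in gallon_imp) 1.121e+11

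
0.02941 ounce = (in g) 0.8338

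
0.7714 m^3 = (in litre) 771.4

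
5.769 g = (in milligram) 5769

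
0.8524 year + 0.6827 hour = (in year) 0.8525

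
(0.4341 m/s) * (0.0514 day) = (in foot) 6325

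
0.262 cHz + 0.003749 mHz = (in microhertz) 2624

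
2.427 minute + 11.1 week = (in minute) 1.119e+05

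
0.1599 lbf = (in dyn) 7.113e+04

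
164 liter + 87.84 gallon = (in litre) 496.5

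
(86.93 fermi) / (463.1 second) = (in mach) 5.513e-19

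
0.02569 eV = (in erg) 4.116e-14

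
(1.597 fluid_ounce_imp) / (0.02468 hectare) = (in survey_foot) 6.032e-07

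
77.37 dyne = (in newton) 0.0007737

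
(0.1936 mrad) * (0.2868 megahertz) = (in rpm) 530.2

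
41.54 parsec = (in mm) 1.282e+21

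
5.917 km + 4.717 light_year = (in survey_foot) 1.464e+17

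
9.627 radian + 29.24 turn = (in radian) 193.3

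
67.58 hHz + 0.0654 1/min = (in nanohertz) 6.758e+12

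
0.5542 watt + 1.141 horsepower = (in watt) 851.4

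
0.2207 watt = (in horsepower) 0.000296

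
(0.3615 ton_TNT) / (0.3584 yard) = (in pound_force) 1.038e+09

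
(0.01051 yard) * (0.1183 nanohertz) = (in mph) 2.543e-12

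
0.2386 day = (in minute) 343.6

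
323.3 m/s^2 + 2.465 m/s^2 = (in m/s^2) 325.8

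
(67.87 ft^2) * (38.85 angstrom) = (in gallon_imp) 5.388e-06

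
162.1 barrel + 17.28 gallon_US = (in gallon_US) 6825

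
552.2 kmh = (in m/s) 153.4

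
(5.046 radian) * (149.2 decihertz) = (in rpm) 718.9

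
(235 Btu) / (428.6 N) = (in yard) 632.6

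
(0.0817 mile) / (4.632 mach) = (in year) 2.643e-09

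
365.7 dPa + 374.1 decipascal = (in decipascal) 739.8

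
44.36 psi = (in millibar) 3059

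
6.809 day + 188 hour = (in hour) 351.4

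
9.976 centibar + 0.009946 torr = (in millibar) 99.77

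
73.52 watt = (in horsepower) 0.09859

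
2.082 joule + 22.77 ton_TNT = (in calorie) 2.277e+10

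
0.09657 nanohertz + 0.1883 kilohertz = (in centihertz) 1.883e+04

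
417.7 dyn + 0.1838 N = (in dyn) 1.88e+04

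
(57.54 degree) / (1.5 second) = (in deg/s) 38.36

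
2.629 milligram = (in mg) 2.629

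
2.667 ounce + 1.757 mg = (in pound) 0.1667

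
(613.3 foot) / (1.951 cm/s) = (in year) 0.0003038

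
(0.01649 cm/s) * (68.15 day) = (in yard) 1062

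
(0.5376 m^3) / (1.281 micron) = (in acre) 103.7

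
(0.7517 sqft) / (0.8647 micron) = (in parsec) 2.617e-12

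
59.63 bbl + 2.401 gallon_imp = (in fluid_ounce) 3.209e+05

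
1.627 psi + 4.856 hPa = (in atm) 0.1155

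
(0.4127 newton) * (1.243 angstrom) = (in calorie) 1.226e-11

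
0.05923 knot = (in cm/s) 3.047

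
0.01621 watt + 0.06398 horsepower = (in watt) 47.73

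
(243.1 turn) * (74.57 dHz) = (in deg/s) 6.526e+05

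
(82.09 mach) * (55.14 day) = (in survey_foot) 4.369e+11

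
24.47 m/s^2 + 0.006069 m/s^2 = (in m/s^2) 24.48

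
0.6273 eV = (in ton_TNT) 2.402e-29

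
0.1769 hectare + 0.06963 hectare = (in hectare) 0.2465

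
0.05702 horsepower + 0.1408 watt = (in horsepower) 0.05721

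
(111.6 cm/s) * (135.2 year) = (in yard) 5.204e+09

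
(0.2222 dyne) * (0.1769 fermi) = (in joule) 3.931e-22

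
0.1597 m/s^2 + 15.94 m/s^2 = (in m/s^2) 16.1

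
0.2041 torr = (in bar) 0.0002721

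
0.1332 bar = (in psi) 1.932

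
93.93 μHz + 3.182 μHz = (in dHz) 0.0009711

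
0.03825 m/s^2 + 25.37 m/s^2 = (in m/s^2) 25.41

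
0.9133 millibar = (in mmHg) 0.685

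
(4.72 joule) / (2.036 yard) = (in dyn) 2.535e+05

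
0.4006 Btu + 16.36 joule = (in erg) 4.39e+09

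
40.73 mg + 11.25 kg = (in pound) 24.8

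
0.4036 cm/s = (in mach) 1.185e-05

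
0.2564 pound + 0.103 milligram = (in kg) 0.1163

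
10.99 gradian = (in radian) 0.1726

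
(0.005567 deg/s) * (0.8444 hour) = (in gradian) 18.8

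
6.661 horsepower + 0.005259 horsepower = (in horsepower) 6.666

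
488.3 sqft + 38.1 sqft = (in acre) 0.01208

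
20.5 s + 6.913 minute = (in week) 0.0007197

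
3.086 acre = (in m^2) 1.249e+04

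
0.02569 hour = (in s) 92.48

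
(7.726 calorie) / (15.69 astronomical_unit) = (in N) 1.377e-11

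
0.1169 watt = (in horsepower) 0.0001568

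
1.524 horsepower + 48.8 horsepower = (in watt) 3.753e+04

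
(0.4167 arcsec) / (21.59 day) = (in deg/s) 6.205e-11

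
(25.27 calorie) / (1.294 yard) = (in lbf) 20.09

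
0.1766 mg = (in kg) 1.766e-07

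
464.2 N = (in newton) 464.2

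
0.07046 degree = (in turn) 0.0001957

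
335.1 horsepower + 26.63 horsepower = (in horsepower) 361.7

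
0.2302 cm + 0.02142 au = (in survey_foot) 1.051e+10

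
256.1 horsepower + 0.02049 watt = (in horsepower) 256.1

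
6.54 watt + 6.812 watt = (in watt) 13.35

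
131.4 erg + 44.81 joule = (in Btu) 0.04247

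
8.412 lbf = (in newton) 37.42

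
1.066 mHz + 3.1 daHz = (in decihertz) 310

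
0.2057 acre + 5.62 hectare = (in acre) 14.09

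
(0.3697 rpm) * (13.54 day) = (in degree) 2.595e+06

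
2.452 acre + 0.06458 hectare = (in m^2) 1.057e+04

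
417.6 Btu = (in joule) 4.406e+05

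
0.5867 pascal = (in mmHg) 0.004401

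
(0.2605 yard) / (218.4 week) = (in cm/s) 1.803e-07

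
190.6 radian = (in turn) 30.33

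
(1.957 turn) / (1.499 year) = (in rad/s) 2.601e-07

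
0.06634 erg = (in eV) 4.141e+10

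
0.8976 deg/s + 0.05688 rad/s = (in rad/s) 0.07255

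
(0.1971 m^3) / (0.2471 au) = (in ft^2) 5.739e-11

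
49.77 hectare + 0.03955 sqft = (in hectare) 49.77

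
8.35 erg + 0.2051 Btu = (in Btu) 0.2051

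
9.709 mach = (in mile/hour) 7395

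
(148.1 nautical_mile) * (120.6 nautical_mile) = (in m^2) 6.126e+10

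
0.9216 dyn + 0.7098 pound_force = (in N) 3.157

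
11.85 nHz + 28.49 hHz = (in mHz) 2.849e+06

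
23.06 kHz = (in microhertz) 2.306e+10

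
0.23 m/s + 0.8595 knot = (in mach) 0.001974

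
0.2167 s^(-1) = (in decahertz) 0.02167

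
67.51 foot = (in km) 0.02058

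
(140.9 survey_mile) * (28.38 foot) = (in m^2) 1.961e+06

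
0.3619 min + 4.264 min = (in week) 0.0004589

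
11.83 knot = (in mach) 0.01787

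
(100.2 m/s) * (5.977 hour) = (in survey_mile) 1340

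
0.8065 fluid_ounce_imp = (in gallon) 0.006054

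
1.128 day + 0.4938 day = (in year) 0.004443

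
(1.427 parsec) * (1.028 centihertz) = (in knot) 8.799e+14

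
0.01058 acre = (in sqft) 460.9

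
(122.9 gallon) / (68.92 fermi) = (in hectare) 6.75e+08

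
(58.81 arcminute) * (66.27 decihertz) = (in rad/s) 0.1134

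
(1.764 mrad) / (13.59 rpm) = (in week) 2.049e-09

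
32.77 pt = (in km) 1.156e-05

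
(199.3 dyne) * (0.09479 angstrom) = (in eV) 1.179e+05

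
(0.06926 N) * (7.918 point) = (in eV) 1.208e+15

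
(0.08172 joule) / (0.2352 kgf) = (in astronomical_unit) 2.368e-13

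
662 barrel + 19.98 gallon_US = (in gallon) 2.782e+04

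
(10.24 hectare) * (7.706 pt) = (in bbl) 1751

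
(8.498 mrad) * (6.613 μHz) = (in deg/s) 3.22e-06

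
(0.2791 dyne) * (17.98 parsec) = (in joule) 1.548e+12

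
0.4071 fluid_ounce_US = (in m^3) 1.204e-05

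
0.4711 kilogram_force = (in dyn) 4.62e+05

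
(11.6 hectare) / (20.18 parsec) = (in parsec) 6.037e-30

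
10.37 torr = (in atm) 0.01364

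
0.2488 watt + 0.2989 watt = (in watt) 0.5477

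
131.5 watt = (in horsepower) 0.1763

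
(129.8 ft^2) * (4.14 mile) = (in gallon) 2.122e+07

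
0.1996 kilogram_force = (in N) 1.957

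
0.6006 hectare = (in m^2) 6006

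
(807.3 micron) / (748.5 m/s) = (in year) 3.42e-14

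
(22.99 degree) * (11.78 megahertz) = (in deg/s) 2.708e+08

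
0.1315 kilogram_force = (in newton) 1.29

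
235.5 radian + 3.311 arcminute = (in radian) 235.5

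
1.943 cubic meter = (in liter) 1943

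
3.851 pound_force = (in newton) 17.13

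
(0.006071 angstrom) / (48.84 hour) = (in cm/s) 3.453e-16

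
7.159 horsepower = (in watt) 5338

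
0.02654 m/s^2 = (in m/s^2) 0.02654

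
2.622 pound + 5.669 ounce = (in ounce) 47.62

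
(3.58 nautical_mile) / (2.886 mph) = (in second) 5139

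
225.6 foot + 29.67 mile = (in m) 4.782e+04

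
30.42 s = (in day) 0.0003521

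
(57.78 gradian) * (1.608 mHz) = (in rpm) 0.01394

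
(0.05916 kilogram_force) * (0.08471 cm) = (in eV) 3.067e+15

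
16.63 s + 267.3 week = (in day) 1871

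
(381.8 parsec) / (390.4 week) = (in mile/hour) 1.116e+11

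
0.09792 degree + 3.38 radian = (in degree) 193.8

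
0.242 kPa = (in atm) 0.002388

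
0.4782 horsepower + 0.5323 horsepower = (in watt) 753.5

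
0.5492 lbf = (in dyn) 2.443e+05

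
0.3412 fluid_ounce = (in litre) 0.01009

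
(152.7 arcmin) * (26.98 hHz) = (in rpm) 1144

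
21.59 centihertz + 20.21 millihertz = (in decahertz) 0.02361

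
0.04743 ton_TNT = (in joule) 1.984e+08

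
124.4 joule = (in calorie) 29.73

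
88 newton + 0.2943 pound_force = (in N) 89.31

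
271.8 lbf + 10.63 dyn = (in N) 1209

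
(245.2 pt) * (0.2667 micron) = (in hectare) 2.307e-12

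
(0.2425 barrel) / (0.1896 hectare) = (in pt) 0.05764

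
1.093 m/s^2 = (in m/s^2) 1.093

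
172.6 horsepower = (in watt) 1.287e+05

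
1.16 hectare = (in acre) 2.866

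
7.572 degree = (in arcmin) 454.3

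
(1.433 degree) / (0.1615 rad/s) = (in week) 2.561e-07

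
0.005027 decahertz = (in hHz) 0.0005027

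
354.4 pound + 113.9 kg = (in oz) 9688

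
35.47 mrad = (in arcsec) 7316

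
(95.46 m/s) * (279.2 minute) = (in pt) 4.533e+09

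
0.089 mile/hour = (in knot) 0.07734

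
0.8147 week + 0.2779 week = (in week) 1.093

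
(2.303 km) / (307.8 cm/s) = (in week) 0.001237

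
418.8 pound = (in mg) 1.9e+08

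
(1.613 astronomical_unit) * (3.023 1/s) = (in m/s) 7.295e+11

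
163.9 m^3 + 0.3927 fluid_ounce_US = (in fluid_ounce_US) 5.542e+06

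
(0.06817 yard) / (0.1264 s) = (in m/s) 0.4932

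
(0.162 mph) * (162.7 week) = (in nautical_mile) 3848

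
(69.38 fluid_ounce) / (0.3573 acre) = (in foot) 4.656e-06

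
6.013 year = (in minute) 3.16e+06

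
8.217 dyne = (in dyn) 8.217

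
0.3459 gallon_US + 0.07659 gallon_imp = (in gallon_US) 0.4379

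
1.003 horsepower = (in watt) 747.9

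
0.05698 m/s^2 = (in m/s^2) 0.05698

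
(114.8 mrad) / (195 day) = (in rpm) 6.507e-08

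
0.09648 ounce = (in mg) 2735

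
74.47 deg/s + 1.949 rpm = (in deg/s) 86.16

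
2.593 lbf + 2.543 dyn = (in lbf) 2.593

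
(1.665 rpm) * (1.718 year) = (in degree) 5.412e+08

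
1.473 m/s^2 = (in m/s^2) 1.473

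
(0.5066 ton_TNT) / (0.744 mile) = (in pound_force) 3.98e+05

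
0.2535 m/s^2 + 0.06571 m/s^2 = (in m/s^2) 0.3192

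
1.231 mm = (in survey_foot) 0.004039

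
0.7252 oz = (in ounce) 0.7252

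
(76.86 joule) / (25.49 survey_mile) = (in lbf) 0.0004212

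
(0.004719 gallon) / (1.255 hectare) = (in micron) 0.001423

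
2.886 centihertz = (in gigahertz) 2.886e-11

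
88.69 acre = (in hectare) 35.89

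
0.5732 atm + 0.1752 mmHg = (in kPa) 58.1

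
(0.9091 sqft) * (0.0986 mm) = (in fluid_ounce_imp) 0.2931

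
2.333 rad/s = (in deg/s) 133.7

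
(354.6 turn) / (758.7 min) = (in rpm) 0.4674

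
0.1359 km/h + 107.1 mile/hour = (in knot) 93.14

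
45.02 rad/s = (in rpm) 429.9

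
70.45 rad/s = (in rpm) 672.7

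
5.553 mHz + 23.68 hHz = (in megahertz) 0.002368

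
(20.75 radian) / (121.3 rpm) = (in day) 1.891e-05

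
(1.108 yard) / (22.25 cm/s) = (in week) 7.529e-06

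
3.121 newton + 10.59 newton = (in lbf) 3.082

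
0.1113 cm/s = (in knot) 0.002163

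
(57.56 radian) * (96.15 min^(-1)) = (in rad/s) 92.24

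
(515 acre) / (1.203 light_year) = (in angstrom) 1.831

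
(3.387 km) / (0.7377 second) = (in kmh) 1.653e+04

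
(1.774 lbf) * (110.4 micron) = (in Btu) 8.257e-07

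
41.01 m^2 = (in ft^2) 441.4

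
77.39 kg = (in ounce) 2730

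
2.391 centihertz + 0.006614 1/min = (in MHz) 2.402e-08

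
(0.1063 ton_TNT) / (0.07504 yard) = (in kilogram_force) 6.61e+08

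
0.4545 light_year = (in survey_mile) 2.672e+12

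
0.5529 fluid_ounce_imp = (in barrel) 9.881e-05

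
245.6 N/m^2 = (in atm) 0.002424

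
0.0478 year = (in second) 1.507e+06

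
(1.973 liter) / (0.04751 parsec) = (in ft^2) 1.449e-17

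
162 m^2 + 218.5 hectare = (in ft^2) 2.352e+07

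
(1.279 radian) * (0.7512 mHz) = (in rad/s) 0.0009608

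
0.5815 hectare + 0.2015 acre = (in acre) 1.638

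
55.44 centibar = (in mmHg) 415.8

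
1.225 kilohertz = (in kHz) 1.225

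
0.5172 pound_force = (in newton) 2.301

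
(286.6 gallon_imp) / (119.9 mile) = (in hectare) 6.752e-10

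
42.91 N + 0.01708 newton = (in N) 42.93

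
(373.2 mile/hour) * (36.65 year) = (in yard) 2.109e+11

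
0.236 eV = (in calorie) 9.037e-21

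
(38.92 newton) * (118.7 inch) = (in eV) 7.324e+20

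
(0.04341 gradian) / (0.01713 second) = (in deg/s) 2.281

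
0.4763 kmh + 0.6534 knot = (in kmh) 1.686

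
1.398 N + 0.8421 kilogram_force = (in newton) 9.656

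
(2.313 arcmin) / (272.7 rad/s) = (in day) 2.856e-11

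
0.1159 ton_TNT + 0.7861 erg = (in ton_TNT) 0.1159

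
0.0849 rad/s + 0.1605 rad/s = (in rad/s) 0.2454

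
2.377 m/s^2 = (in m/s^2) 2.377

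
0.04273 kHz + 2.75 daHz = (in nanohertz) 7.023e+10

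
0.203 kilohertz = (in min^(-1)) 1.218e+04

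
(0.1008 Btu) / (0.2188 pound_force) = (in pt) 3.097e+05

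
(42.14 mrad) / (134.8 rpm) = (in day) 3.455e-08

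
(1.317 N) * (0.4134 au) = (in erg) 8.145e+17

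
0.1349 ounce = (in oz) 0.1349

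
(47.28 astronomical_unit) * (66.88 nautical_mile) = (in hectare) 8.761e+13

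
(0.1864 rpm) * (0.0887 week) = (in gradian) 6.666e+04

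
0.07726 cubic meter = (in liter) 77.26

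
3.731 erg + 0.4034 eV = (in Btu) 3.536e-10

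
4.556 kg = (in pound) 10.04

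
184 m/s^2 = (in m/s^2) 184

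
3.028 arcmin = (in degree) 0.05047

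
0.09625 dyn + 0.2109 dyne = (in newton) 3.072e-06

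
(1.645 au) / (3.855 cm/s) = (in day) 7.388e+07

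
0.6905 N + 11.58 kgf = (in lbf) 25.68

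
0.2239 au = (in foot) 1.099e+11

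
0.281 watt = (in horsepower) 0.0003768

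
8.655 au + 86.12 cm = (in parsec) 4.196e-05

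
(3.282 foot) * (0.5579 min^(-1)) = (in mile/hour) 0.02081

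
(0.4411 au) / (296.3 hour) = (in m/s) 6.186e+04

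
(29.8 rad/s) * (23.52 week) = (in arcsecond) 8.744e+13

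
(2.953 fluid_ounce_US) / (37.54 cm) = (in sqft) 0.002504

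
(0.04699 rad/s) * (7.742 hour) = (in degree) 7.504e+04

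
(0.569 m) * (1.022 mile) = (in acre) 0.2313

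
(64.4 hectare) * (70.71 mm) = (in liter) 4.554e+07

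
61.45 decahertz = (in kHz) 0.6145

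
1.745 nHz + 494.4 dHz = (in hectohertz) 0.4944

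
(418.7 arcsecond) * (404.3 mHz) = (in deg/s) 0.04702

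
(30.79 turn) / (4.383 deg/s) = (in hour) 0.7025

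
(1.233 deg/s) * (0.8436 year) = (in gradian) 3.645e+07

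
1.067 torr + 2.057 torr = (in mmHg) 3.124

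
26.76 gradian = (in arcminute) 1445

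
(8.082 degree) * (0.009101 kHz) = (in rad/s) 1.284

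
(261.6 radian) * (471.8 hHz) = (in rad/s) 1.234e+07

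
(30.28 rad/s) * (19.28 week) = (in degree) 2.023e+10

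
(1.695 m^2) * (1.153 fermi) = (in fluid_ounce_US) 6.608e-11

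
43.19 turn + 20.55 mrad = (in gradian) 1.728e+04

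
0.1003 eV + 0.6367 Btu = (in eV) 4.193e+21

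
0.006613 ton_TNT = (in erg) 2.767e+14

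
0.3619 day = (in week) 0.0517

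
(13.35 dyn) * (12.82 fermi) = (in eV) 10.68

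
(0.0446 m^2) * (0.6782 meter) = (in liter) 30.25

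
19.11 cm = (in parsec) 6.193e-18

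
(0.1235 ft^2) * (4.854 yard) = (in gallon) 13.45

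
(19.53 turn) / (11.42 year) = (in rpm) 3.254e-06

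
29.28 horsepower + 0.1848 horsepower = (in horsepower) 29.46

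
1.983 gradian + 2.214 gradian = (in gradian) 4.197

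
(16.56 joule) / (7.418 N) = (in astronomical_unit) 1.492e-11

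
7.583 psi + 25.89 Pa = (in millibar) 523.1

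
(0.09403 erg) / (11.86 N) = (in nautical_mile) 4.281e-13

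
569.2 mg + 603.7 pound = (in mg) 2.738e+08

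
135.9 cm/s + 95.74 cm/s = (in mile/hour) 5.182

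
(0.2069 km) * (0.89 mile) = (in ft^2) 3.19e+06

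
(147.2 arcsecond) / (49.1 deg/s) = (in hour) 2.313e-07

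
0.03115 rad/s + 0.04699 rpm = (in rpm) 0.3445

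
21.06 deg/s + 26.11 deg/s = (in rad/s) 0.8233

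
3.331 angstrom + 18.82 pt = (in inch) 0.2614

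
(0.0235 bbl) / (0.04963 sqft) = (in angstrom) 8.103e+09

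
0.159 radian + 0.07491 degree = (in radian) 0.1603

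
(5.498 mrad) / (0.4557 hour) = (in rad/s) 3.351e-06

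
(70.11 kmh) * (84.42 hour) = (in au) 3.956e-05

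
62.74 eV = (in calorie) 2.402e-18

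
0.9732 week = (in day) 6.812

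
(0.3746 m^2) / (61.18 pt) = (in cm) 1736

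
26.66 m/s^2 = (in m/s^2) 26.66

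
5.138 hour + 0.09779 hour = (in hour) 5.236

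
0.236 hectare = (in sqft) 2.54e+04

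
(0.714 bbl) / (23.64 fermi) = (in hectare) 4.802e+08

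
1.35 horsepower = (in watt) 1007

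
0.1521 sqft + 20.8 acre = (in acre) 20.8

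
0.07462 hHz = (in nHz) 7.462e+09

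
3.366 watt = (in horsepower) 0.004514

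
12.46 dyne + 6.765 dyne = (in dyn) 19.23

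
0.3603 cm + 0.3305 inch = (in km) 1.2e-05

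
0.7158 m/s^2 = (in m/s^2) 0.7158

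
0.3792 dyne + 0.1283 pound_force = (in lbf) 0.1283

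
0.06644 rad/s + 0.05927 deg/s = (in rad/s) 0.06747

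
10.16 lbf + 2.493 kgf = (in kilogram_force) 7.101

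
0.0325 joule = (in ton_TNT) 7.768e-12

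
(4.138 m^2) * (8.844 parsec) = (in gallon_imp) 2.484e+20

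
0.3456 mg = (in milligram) 0.3456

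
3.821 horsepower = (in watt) 2849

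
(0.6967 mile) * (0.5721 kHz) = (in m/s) 6.415e+05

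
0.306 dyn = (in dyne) 0.306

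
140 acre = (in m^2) 5.666e+05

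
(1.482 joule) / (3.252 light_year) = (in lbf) 1.083e-17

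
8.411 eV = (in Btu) 1.277e-21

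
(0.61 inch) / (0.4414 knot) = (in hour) 1.895e-05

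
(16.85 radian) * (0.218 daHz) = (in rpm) 350.8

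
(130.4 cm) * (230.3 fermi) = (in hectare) 3.003e-17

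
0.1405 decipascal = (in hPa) 0.0001405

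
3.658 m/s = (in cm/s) 365.8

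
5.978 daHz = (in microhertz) 5.978e+07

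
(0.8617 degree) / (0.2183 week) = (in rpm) 1.088e-06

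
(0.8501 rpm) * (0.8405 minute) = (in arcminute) 1.543e+04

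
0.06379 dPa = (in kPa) 6.379e-06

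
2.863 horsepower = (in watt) 2135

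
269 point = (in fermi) 9.49e+13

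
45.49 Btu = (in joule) 4.799e+04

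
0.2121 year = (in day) 77.42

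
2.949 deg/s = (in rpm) 0.4915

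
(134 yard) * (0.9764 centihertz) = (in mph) 2.676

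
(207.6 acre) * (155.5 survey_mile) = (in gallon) 5.554e+13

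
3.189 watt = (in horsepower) 0.004277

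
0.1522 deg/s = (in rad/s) 0.002656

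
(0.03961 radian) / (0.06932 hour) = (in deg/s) 0.009094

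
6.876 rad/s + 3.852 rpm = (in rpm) 69.51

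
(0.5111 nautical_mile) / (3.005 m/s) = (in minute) 5.25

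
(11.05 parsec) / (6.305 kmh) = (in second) 1.947e+17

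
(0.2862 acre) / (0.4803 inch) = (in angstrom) 9.494e+14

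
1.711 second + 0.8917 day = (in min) 1284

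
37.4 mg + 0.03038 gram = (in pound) 0.0001494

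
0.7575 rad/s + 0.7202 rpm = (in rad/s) 0.8329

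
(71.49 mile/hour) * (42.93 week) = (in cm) 8.298e+10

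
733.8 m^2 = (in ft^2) 7899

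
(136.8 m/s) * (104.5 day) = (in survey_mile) 7.675e+05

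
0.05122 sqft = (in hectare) 4.758e-07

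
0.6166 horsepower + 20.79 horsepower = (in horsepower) 21.41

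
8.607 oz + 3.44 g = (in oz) 8.728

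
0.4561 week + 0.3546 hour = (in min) 4619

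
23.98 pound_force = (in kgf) 10.88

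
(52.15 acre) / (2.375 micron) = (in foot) 2.915e+11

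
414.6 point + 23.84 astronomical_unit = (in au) 23.84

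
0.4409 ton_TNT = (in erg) 1.845e+16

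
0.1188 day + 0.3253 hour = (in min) 190.6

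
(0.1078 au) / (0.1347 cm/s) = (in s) 1.197e+13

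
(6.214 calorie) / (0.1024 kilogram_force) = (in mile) 0.01609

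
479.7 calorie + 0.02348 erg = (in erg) 2.007e+10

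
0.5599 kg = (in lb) 1.234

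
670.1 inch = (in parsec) 5.516e-16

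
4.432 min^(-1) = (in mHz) 73.87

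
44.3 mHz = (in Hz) 0.0443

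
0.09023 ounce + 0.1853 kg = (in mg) 1.879e+05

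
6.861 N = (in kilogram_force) 0.6996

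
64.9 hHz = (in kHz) 6.49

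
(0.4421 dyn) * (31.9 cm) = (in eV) 8.802e+12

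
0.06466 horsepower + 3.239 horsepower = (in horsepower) 3.304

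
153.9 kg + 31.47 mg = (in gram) 1.539e+05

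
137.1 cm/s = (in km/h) 4.936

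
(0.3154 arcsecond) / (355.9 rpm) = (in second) 4.103e-08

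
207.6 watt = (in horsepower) 0.2784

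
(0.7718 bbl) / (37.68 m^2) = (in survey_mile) 2.024e-06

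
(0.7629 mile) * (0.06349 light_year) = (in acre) 1.822e+14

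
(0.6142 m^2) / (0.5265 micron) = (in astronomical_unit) 7.798e-06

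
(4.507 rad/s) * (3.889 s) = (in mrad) 1.753e+04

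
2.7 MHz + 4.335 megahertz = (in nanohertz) 7.035e+15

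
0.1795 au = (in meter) 2.685e+10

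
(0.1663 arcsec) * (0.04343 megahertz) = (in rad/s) 0.03502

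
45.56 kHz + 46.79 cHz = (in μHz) 4.556e+10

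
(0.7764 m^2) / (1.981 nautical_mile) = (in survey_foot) 0.0006943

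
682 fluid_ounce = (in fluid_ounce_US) 682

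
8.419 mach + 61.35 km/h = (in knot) 5605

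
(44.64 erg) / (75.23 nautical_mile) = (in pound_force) 7.203e-12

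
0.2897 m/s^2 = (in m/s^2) 0.2897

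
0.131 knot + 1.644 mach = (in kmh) 2015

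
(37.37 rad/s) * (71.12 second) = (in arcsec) 5.482e+08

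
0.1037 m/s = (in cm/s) 10.37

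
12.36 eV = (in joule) 1.98e-18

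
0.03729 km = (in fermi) 3.729e+16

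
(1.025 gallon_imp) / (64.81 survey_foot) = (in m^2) 0.0002359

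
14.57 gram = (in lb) 0.03212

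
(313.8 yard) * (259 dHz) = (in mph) 1.662e+04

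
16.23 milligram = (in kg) 1.623e-05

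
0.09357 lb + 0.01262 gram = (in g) 42.46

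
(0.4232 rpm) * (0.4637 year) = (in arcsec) 1.337e+11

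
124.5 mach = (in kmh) 1.526e+05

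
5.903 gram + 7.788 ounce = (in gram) 226.7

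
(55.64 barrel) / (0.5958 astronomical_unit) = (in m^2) 9.925e-11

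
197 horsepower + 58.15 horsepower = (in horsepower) 255.2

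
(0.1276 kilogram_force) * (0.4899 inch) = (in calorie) 0.003722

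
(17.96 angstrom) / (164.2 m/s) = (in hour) 3.038e-15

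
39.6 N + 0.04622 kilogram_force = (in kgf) 4.084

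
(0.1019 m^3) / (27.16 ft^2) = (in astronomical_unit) 2.7e-13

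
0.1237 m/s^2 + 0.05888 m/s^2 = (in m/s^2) 0.1826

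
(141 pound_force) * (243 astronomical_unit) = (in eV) 1.423e+35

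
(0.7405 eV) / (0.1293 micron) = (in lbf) 2.063e-13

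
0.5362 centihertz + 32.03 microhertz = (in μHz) 5394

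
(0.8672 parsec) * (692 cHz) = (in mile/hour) 4.142e+17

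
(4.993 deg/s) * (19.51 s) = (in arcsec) 3.507e+05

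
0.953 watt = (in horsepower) 0.001278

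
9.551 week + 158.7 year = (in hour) 1.392e+06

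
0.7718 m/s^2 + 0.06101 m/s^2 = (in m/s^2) 0.8328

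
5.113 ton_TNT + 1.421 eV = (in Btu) 2.028e+07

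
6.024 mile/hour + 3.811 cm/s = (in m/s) 2.731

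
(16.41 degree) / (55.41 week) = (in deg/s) 4.897e-07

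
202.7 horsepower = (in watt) 1.512e+05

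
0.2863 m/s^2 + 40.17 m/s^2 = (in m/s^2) 40.46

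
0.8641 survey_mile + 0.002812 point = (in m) 1391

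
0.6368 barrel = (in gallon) 26.75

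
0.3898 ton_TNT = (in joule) 1.631e+09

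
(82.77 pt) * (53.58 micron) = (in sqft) 1.684e-05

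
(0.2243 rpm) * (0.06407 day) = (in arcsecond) 2.682e+07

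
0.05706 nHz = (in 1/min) 3.424e-09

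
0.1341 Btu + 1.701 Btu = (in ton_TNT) 4.627e-07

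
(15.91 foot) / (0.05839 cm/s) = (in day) 0.09612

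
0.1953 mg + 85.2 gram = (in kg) 0.0852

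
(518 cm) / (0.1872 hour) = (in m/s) 0.007686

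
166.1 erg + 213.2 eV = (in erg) 166.1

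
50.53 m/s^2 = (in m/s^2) 50.53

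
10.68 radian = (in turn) 1.7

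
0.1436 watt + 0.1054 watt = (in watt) 0.249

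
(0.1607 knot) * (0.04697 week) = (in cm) 2.348e+05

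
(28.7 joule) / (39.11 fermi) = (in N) 7.338e+14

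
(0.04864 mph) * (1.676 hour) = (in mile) 0.08152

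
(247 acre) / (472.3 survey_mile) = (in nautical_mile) 0.0007101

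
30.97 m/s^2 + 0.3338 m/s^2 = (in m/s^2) 31.3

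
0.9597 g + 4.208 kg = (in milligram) 4.209e+06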